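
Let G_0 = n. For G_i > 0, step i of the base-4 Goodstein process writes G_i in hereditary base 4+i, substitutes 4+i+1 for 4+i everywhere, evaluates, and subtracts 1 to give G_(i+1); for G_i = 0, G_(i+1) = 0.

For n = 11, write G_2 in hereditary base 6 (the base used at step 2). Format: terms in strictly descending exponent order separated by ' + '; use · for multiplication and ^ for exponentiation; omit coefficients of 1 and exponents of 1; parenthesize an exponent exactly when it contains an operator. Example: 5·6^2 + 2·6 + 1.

G_0 = 11. HB_4(11) = 2·4 + 3. Bump = 13. G_1 = 12.
G_1 = 12. HB_5(12) = 2·5 + 2. Bump = 14. G_2 = 13.
G_2 = 13. HB_6(13) = 2·6 + 1. Bump = 15. G_3 = 14.

2·6 + 1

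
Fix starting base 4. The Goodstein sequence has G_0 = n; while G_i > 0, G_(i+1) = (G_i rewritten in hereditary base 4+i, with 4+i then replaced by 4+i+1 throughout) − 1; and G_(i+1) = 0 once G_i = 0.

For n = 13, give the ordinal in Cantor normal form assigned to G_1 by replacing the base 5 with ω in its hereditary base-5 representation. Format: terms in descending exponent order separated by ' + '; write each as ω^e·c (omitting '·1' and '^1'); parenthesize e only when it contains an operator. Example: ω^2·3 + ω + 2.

ω·3

i=0: 13 = 3·4 + 1 (b=4); 4→5: 3·5 + 1 = 16; 16−1 = 15
i=1: 15 = 3·5 (b=5); 5→6: 3·6 = 18; 18−1 = 17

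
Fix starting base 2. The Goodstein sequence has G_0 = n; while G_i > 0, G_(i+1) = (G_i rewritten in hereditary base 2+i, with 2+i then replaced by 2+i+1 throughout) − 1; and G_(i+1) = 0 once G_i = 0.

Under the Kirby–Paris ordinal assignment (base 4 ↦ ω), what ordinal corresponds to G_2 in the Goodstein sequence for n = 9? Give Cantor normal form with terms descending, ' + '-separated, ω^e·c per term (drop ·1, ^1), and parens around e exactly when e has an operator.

[0] 9 ≡ 2^(2 + 1) + 1 (base 2). Lift 3: 82. −1: 81.
[1] 81 ≡ 3^(3 + 1) (base 3). Lift 4: 1024. −1: 1023.
[2] 1023 ≡ 3·4^4 + 3·4^3 + 3·4^2 + 3·4 + 3 (base 4). Lift 5: 9843. −1: 9842.

ω^ω·3 + ω^3·3 + ω^2·3 + ω·3 + 3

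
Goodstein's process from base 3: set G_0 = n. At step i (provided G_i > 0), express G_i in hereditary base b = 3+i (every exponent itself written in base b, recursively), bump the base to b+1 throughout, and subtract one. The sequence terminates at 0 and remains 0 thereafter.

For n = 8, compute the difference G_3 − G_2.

1

(0) 8|_3 = 2·3 + 2 ↦ 2·4 + 2|_4 = 10 ⇒ 9
(1) 9|_4 = 2·4 + 1 ↦ 2·5 + 1|_5 = 11 ⇒ 10
(2) 10|_5 = 2·5 ↦ 2·6|_6 = 12 ⇒ 11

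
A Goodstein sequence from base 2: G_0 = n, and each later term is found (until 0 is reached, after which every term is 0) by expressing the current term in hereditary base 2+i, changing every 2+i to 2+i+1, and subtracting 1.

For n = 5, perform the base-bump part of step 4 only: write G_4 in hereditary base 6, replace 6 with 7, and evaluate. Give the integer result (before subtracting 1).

1198

(0) 5|_2 = 2^2 + 1 ↦ 3^3 + 1|_3 = 28 ⇒ 27
(1) 27|_3 = 3^3 ↦ 4^4|_4 = 256 ⇒ 255
(2) 255|_4 = 3·4^3 + 3·4^2 + 3·4 + 3 ↦ 3·5^3 + 3·5^2 + 3·5 + 3|_5 = 468 ⇒ 467
(3) 467|_5 = 3·5^3 + 3·5^2 + 3·5 + 2 ↦ 3·6^3 + 3·6^2 + 3·6 + 2|_6 = 776 ⇒ 775
(4) 775|_6 = 3·6^3 + 3·6^2 + 3·6 + 1 ↦ 3·7^3 + 3·7^2 + 3·7 + 1|_7 = 1198 ⇒ 1197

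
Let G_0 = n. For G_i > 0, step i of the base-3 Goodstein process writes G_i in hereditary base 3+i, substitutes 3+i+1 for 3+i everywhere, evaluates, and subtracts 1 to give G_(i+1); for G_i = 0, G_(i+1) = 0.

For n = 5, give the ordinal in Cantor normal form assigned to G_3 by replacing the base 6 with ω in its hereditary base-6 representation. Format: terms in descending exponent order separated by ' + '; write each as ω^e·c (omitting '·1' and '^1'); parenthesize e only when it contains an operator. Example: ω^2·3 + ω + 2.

5

G_0 = 5. HB_3(5) = 3 + 2. Bump = 6. G_1 = 5.
G_1 = 5. HB_4(5) = 4 + 1. Bump = 6. G_2 = 5.
G_2 = 5. HB_5(5) = 5. Bump = 6. G_3 = 5.
G_3 = 5. HB_6(5) = 5. Bump = 5. G_4 = 4.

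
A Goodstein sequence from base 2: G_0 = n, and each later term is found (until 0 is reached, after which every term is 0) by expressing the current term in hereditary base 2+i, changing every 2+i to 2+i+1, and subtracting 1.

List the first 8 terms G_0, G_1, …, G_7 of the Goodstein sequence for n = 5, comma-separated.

5, 27, 255, 467, 775, 1197, 1751, 2454

base 2: 5 = 2^2 + 1; at 3: 3^3 + 1 = 28; next = 27
base 3: 27 = 3^3; at 4: 4^4 = 256; next = 255
base 4: 255 = 3·4^3 + 3·4^2 + 3·4 + 3; at 5: 3·5^3 + 3·5^2 + 3·5 + 3 = 468; next = 467
base 5: 467 = 3·5^3 + 3·5^2 + 3·5 + 2; at 6: 3·6^3 + 3·6^2 + 3·6 + 2 = 776; next = 775
base 6: 775 = 3·6^3 + 3·6^2 + 3·6 + 1; at 7: 3·7^3 + 3·7^2 + 3·7 + 1 = 1198; next = 1197
base 7: 1197 = 3·7^3 + 3·7^2 + 3·7; at 8: 3·8^3 + 3·8^2 + 3·8 = 1752; next = 1751
base 8: 1751 = 3·8^3 + 3·8^2 + 2·8 + 7; at 9: 3·9^3 + 3·9^2 + 2·9 + 7 = 2455; next = 2454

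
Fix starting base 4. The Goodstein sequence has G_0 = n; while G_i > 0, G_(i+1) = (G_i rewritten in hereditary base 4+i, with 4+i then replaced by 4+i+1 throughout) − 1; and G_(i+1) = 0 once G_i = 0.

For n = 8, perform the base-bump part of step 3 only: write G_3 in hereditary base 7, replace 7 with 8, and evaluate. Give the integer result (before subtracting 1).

G_0 = 8. HB_4(8) = 2·4. Bump = 10. G_1 = 9.
G_1 = 9. HB_5(9) = 5 + 4. Bump = 10. G_2 = 9.
G_2 = 9. HB_6(9) = 6 + 3. Bump = 10. G_3 = 9.

10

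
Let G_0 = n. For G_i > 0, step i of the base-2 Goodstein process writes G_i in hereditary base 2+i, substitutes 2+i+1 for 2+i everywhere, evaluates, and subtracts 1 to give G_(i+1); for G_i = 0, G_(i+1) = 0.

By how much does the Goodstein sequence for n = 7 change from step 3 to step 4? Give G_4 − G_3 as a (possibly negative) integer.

43530

i=0: 7 = 2^2 + 2 + 1 (b=2); 2→3: 3^3 + 3 + 1 = 31; 31−1 = 30
i=1: 30 = 3^3 + 3 (b=3); 3→4: 4^4 + 4 = 260; 260−1 = 259
i=2: 259 = 4^4 + 3 (b=4); 4→5: 5^5 + 3 = 3128; 3128−1 = 3127
i=3: 3127 = 5^5 + 2 (b=5); 5→6: 6^6 + 2 = 46658; 46658−1 = 46657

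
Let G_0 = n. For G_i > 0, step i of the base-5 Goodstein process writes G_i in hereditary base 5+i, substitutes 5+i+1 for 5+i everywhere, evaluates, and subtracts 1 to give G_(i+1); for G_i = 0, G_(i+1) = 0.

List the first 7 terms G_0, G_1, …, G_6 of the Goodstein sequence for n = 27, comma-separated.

base 5: 27 = 5^2 + 2; at 6: 6^2 + 2 = 38; next = 37
base 6: 37 = 6^2 + 1; at 7: 7^2 + 1 = 50; next = 49
base 7: 49 = 7^2; at 8: 8^2 = 64; next = 63
base 8: 63 = 7·8 + 7; at 9: 7·9 + 7 = 70; next = 69
base 9: 69 = 7·9 + 6; at 10: 7·10 + 6 = 76; next = 75
base 10: 75 = 7·10 + 5; at 11: 7·11 + 5 = 82; next = 81

27, 37, 49, 63, 69, 75, 81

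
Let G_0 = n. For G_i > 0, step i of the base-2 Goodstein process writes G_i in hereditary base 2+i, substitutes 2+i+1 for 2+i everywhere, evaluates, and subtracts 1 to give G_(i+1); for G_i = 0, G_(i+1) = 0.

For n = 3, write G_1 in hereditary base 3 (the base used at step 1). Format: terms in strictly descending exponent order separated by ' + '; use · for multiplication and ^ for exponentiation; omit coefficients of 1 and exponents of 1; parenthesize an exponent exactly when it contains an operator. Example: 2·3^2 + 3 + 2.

base 2: 3 = 2 + 1; at 3: 3 + 1 = 4; next = 3
base 3: 3 = 3; at 4: 4 = 4; next = 3

3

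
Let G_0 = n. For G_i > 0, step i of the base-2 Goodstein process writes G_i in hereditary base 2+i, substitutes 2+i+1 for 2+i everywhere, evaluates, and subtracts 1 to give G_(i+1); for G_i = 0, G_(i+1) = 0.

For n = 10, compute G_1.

i=0: 10 = 2^(2 + 1) + 2 (b=2); 2→3: 3^(3 + 1) + 3 = 84; 84−1 = 83
i=1: 83 = 3^(3 + 1) + 2 (b=3); 3→4: 4^(4 + 1) + 2 = 1026; 1026−1 = 1025

83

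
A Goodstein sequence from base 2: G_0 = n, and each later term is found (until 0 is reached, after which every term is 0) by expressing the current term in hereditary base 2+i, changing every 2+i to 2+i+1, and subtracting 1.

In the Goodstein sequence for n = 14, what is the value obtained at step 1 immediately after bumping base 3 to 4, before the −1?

[0] 14 ≡ 2^(2 + 1) + 2^2 + 2 (base 2). Lift 3: 111. −1: 110.
[1] 110 ≡ 3^(3 + 1) + 3^3 + 2 (base 3). Lift 4: 1282. −1: 1281.

1282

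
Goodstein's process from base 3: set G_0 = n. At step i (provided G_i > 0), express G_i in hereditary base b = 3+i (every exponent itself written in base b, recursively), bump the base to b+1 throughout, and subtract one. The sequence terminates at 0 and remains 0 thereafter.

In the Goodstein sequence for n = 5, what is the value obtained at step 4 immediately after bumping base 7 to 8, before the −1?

4

5 —HB3→ 3 + 2 —bump→ 4 + 2 = 6 —(−1)→ 5
5 —HB4→ 4 + 1 —bump→ 5 + 1 = 6 —(−1)→ 5
5 —HB5→ 5 —bump→ 6 = 6 —(−1)→ 5
5 —HB6→ 5 —bump→ 5 = 5 —(−1)→ 4
4 —HB7→ 4 —bump→ 4 = 4 —(−1)→ 3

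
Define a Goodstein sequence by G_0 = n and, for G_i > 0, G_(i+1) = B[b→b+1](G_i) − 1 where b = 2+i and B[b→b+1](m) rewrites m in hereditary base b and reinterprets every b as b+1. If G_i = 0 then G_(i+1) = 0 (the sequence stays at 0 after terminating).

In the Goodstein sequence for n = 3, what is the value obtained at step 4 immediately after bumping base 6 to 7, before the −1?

1

i=0: 3 = 2 + 1 (b=2); 2→3: 3 + 1 = 4; 4−1 = 3
i=1: 3 = 3 (b=3); 3→4: 4 = 4; 4−1 = 3
i=2: 3 = 3 (b=4); 4→5: 3 = 3; 3−1 = 2
i=3: 2 = 2 (b=5); 5→6: 2 = 2; 2−1 = 1
i=4: 1 = 1 (b=6); 6→7: 1 = 1; 1−1 = 0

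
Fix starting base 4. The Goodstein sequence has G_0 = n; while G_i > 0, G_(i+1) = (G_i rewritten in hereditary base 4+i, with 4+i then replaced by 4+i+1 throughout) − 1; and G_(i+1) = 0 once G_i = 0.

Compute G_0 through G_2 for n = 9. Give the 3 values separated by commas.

G_0=9  [base 4] 2·4 + 1  →[4↦5]→  2·5 + 1 = 11  −1 ⇒ G_1=10
G_1=10  [base 5] 2·5  →[5↦6]→  2·6 = 12  −1 ⇒ G_2=11

9, 10, 11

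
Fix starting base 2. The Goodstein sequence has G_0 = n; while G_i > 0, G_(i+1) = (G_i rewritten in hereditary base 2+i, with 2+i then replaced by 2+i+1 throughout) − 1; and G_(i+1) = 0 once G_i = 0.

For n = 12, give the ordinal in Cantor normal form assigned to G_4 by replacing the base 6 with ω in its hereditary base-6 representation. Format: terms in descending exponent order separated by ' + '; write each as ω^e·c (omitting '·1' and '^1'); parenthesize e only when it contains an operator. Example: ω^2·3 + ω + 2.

ω^(ω + 1) + ω^2·2 + ω + 5

G_0 = 12. HB_2(12) = 2^(2 + 1) + 2^2. Bump = 108. G_1 = 107.
G_1 = 107. HB_3(107) = 3^(3 + 1) + 2·3^2 + 2·3 + 2. Bump = 1066. G_2 = 1065.
G_2 = 1065. HB_4(1065) = 4^(4 + 1) + 2·4^2 + 2·4 + 1. Bump = 15686. G_3 = 15685.
G_3 = 15685. HB_5(15685) = 5^(5 + 1) + 2·5^2 + 2·5. Bump = 280020. G_4 = 280019.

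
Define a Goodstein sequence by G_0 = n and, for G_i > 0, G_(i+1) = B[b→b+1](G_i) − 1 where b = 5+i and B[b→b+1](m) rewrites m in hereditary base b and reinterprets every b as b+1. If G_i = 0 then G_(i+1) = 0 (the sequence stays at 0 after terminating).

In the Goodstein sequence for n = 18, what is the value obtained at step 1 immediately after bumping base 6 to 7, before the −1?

23

[0] 18 ≡ 3·5 + 3 (base 5). Lift 6: 21. −1: 20.
[1] 20 ≡ 3·6 + 2 (base 6). Lift 7: 23. −1: 22.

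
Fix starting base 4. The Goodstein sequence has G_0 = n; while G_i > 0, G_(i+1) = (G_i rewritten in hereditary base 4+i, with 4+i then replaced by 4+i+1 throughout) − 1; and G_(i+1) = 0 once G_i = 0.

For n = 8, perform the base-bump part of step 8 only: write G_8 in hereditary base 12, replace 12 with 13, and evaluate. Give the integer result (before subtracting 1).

7

8 —HB4→ 2·4 —bump→ 2·5 = 10 —(−1)→ 9
9 —HB5→ 5 + 4 —bump→ 6 + 4 = 10 —(−1)→ 9
9 —HB6→ 6 + 3 —bump→ 7 + 3 = 10 —(−1)→ 9
9 —HB7→ 7 + 2 —bump→ 8 + 2 = 10 —(−1)→ 9
9 —HB8→ 8 + 1 —bump→ 9 + 1 = 10 —(−1)→ 9
9 —HB9→ 9 —bump→ 10 = 10 —(−1)→ 9
9 —HB10→ 9 —bump→ 9 = 9 —(−1)→ 8
8 —HB11→ 8 —bump→ 8 = 8 —(−1)→ 7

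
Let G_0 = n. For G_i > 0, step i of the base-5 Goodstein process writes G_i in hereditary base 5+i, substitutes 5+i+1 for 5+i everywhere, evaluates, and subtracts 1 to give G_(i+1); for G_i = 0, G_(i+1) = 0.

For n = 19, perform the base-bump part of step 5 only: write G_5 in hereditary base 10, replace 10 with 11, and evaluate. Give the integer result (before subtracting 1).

(0) 19|_5 = 3·5 + 4 ↦ 3·6 + 4|_6 = 22 ⇒ 21
(1) 21|_6 = 3·6 + 3 ↦ 3·7 + 3|_7 = 24 ⇒ 23
(2) 23|_7 = 3·7 + 2 ↦ 3·8 + 2|_8 = 26 ⇒ 25
(3) 25|_8 = 3·8 + 1 ↦ 3·9 + 1|_9 = 28 ⇒ 27
(4) 27|_9 = 3·9 ↦ 3·10|_10 = 30 ⇒ 29
(5) 29|_10 = 2·10 + 9 ↦ 2·11 + 9|_11 = 31 ⇒ 30

31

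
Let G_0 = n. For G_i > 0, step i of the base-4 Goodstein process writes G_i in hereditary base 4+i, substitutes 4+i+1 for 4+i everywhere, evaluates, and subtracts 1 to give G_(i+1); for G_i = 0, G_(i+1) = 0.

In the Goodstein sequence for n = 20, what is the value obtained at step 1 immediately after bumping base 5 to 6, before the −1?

40

i=0: 20 = 4^2 + 4 (b=4); 4→5: 5^2 + 5 = 30; 30−1 = 29
i=1: 29 = 5^2 + 4 (b=5); 5→6: 6^2 + 4 = 40; 40−1 = 39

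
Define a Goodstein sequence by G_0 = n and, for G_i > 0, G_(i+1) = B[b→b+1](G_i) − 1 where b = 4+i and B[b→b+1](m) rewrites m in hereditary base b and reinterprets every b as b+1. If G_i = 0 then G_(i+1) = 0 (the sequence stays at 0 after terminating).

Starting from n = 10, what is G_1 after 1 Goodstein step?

11

base 4: 10 = 2·4 + 2; at 5: 2·5 + 2 = 12; next = 11
base 5: 11 = 2·5 + 1; at 6: 2·6 + 1 = 13; next = 12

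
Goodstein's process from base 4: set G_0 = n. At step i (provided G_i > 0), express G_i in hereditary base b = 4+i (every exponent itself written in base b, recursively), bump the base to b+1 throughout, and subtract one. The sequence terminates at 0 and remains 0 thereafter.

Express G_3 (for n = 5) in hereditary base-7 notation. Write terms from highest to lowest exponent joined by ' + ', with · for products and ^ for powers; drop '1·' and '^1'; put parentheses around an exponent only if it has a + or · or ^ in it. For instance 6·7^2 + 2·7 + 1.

step 0: 5 = 4 + 1; sub 5 for 4: 5 + 1; = 6; G_1 = 6−1 = 5
step 1: 5 = 5; sub 6 for 5: 6; = 6; G_2 = 6−1 = 5
step 2: 5 = 5; sub 7 for 6: 5; = 5; G_3 = 5−1 = 4
step 3: 4 = 4; sub 8 for 7: 4; = 4; G_4 = 4−1 = 3

4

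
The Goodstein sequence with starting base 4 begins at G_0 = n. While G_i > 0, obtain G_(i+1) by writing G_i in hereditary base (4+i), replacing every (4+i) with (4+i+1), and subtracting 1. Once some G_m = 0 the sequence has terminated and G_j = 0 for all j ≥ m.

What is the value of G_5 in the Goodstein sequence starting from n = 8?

9

[0] 8 ≡ 2·4 (base 4). Lift 5: 10. −1: 9.
[1] 9 ≡ 5 + 4 (base 5). Lift 6: 10. −1: 9.
[2] 9 ≡ 6 + 3 (base 6). Lift 7: 10. −1: 9.
[3] 9 ≡ 7 + 2 (base 7). Lift 8: 10. −1: 9.
[4] 9 ≡ 8 + 1 (base 8). Lift 9: 10. −1: 9.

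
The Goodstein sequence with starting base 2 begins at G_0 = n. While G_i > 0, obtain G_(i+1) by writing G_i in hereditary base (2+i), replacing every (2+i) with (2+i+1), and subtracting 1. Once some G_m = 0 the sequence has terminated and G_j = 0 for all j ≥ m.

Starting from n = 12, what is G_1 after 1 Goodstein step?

107

i=0: 12 = 2^(2 + 1) + 2^2 (b=2); 2→3: 3^(3 + 1) + 3^3 = 108; 108−1 = 107
i=1: 107 = 3^(3 + 1) + 2·3^2 + 2·3 + 2 (b=3); 3→4: 4^(4 + 1) + 2·4^2 + 2·4 + 2 = 1066; 1066−1 = 1065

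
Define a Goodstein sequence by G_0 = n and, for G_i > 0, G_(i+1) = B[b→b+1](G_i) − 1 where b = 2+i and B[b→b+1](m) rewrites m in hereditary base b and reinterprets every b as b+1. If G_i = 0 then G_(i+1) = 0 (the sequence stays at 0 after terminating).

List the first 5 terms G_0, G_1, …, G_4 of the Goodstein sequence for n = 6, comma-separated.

6, 29, 257, 3125, 46655

base 2: 6 = 2^2 + 2; at 3: 3^3 + 3 = 30; next = 29
base 3: 29 = 3^3 + 2; at 4: 4^4 + 2 = 258; next = 257
base 4: 257 = 4^4 + 1; at 5: 5^5 + 1 = 3126; next = 3125
base 5: 3125 = 5^5; at 6: 6^6 = 46656; next = 46655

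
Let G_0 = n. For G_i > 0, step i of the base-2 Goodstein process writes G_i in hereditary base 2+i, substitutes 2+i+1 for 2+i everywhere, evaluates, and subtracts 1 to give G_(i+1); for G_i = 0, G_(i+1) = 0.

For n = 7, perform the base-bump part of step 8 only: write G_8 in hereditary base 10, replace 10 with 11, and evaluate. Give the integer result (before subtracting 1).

150051214

i=0: 7 = 2^2 + 2 + 1 (b=2); 2→3: 3^3 + 3 + 1 = 31; 31−1 = 30
i=1: 30 = 3^3 + 3 (b=3); 3→4: 4^4 + 4 = 260; 260−1 = 259
i=2: 259 = 4^4 + 3 (b=4); 4→5: 5^5 + 3 = 3128; 3128−1 = 3127
i=3: 3127 = 5^5 + 2 (b=5); 5→6: 6^6 + 2 = 46658; 46658−1 = 46657
i=4: 46657 = 6^6 + 1 (b=6); 6→7: 7^7 + 1 = 823544; 823544−1 = 823543
i=5: 823543 = 7^7 (b=7); 7→8: 8^8 = 16777216; 16777216−1 = 16777215
i=6: 16777215 = 7·8^7 + 7·8^6 + 7·8^5 + 7·8^4 + 7·8^3 + 7·8^2 + 7·8 + 7 (b=8); 8→9: 7·9^7 + 7·9^6 + 7·9^5 + 7·9^4 + 7·9^3 + 7·9^2 + 7·9 + 7 = 37665880; 37665880−1 = 37665879
i=7: 37665879 = 7·9^7 + 7·9^6 + 7·9^5 + 7·9^4 + 7·9^3 + 7·9^2 + 7·9 + 6 (b=9); 9→10: 7·10^7 + 7·10^6 + 7·10^5 + 7·10^4 + 7·10^3 + 7·10^2 + 7·10 + 6 = 77777776; 77777776−1 = 77777775
i=8: 77777775 = 7·10^7 + 7·10^6 + 7·10^5 + 7·10^4 + 7·10^3 + 7·10^2 + 7·10 + 5 (b=10); 10→11: 7·11^7 + 7·11^6 + 7·11^5 + 7·11^4 + 7·11^3 + 7·11^2 + 7·11 + 5 = 150051214; 150051214−1 = 150051213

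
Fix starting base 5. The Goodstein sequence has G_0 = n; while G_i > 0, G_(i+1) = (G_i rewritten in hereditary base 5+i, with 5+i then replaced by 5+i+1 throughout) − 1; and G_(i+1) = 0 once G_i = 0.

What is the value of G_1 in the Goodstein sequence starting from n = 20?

23

i=0: 20 = 4·5 (b=5); 5→6: 4·6 = 24; 24−1 = 23
i=1: 23 = 3·6 + 5 (b=6); 6→7: 3·7 + 5 = 26; 26−1 = 25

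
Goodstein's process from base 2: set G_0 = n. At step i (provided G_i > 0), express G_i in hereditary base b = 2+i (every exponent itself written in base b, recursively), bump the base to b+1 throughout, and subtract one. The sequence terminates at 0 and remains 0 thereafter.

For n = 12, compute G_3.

15685

(0) 12|_2 = 2^(2 + 1) + 2^2 ↦ 3^(3 + 1) + 3^3|_3 = 108 ⇒ 107
(1) 107|_3 = 3^(3 + 1) + 2·3^2 + 2·3 + 2 ↦ 4^(4 + 1) + 2·4^2 + 2·4 + 2|_4 = 1066 ⇒ 1065
(2) 1065|_4 = 4^(4 + 1) + 2·4^2 + 2·4 + 1 ↦ 5^(5 + 1) + 2·5^2 + 2·5 + 1|_5 = 15686 ⇒ 15685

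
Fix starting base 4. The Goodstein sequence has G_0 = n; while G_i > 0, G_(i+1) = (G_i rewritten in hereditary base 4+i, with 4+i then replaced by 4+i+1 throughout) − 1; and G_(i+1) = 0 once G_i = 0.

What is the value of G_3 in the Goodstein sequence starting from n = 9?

G_0=9  [base 4] 2·4 + 1  →[4↦5]→  2·5 + 1 = 11  −1 ⇒ G_1=10
G_1=10  [base 5] 2·5  →[5↦6]→  2·6 = 12  −1 ⇒ G_2=11
G_2=11  [base 6] 6 + 5  →[6↦7]→  7 + 5 = 12  −1 ⇒ G_3=11
G_3=11  [base 7] 7 + 4  →[7↦8]→  8 + 4 = 12  −1 ⇒ G_4=11

11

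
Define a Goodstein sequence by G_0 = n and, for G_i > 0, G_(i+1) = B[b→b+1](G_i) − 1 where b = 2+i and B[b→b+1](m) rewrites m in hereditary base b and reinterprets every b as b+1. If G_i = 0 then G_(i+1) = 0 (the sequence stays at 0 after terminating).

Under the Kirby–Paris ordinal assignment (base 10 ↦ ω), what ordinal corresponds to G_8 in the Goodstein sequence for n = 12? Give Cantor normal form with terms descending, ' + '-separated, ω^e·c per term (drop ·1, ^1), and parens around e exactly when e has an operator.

ω^(ω + 1) + ω^2·2 + ω + 1

G_0 = 12. HB_2(12) = 2^(2 + 1) + 2^2. Bump = 108. G_1 = 107.
G_1 = 107. HB_3(107) = 3^(3 + 1) + 2·3^2 + 2·3 + 2. Bump = 1066. G_2 = 1065.
G_2 = 1065. HB_4(1065) = 4^(4 + 1) + 2·4^2 + 2·4 + 1. Bump = 15686. G_3 = 15685.
G_3 = 15685. HB_5(15685) = 5^(5 + 1) + 2·5^2 + 2·5. Bump = 280020. G_4 = 280019.
G_4 = 280019. HB_6(280019) = 6^(6 + 1) + 2·6^2 + 6 + 5. Bump = 5764911. G_5 = 5764910.
G_5 = 5764910. HB_7(5764910) = 7^(7 + 1) + 2·7^2 + 7 + 4. Bump = 134217868. G_6 = 134217867.
G_6 = 134217867. HB_8(134217867) = 8^(8 + 1) + 2·8^2 + 8 + 3. Bump = 3486784575. G_7 = 3486784574.
G_7 = 3486784574. HB_9(3486784574) = 9^(9 + 1) + 2·9^2 + 9 + 2. Bump = 100000000212. G_8 = 100000000211.
G_8 = 100000000211. HB_10(100000000211) = 10^(10 + 1) + 2·10^2 + 10 + 1. Bump = 3138428376975. G_9 = 3138428376974.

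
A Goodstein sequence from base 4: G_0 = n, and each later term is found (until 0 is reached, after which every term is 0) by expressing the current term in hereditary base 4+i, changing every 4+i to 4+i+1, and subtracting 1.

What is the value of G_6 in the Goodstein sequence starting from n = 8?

8 —HB4→ 2·4 —bump→ 2·5 = 10 —(−1)→ 9
9 —HB5→ 5 + 4 —bump→ 6 + 4 = 10 —(−1)→ 9
9 —HB6→ 6 + 3 —bump→ 7 + 3 = 10 —(−1)→ 9
9 —HB7→ 7 + 2 —bump→ 8 + 2 = 10 —(−1)→ 9
9 —HB8→ 8 + 1 —bump→ 9 + 1 = 10 —(−1)→ 9
9 —HB9→ 9 —bump→ 10 = 10 —(−1)→ 9
9 —HB10→ 9 —bump→ 9 = 9 —(−1)→ 8

9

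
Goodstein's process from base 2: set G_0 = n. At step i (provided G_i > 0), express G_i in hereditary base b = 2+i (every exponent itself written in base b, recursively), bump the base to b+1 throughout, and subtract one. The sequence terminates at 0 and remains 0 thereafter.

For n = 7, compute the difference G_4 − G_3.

7 —HB2→ 2^2 + 2 + 1 —bump→ 3^3 + 3 + 1 = 31 —(−1)→ 30
30 —HB3→ 3^3 + 3 —bump→ 4^4 + 4 = 260 —(−1)→ 259
259 —HB4→ 4^4 + 3 —bump→ 5^5 + 3 = 3128 —(−1)→ 3127
3127 —HB5→ 5^5 + 2 —bump→ 6^6 + 2 = 46658 —(−1)→ 46657

43530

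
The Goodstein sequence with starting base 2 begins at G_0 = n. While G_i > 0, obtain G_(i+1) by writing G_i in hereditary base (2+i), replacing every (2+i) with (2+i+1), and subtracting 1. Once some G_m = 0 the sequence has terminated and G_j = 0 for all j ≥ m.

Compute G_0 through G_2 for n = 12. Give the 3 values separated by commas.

(0) 12|_2 = 2^(2 + 1) + 2^2 ↦ 3^(3 + 1) + 3^3|_3 = 108 ⇒ 107
(1) 107|_3 = 3^(3 + 1) + 2·3^2 + 2·3 + 2 ↦ 4^(4 + 1) + 2·4^2 + 2·4 + 2|_4 = 1066 ⇒ 1065

12, 107, 1065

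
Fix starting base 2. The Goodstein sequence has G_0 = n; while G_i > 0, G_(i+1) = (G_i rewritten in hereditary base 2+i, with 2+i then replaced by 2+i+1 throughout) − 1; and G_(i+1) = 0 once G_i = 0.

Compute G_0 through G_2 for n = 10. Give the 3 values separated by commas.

10, 83, 1025

(0) 10|_2 = 2^(2 + 1) + 2 ↦ 3^(3 + 1) + 3|_3 = 84 ⇒ 83
(1) 83|_3 = 3^(3 + 1) + 2 ↦ 4^(4 + 1) + 2|_4 = 1026 ⇒ 1025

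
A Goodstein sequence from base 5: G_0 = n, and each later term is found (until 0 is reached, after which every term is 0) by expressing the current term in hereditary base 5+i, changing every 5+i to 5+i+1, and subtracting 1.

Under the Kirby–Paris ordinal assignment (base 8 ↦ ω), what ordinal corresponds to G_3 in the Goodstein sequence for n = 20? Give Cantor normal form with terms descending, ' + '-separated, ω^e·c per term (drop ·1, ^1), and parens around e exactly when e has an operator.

G_0 = 20. HB_5(20) = 4·5. Bump = 24. G_1 = 23.
G_1 = 23. HB_6(23) = 3·6 + 5. Bump = 26. G_2 = 25.
G_2 = 25. HB_7(25) = 3·7 + 4. Bump = 28. G_3 = 27.
G_3 = 27. HB_8(27) = 3·8 + 3. Bump = 30. G_4 = 29.

ω·3 + 3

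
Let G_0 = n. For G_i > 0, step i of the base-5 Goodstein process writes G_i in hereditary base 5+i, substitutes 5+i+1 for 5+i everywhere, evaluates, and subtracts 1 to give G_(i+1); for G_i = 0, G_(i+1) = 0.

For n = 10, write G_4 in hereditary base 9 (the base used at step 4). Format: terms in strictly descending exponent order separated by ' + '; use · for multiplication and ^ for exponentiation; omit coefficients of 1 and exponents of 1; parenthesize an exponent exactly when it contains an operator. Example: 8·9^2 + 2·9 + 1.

9 + 2

i=0: 10 = 2·5 (b=5); 5→6: 2·6 = 12; 12−1 = 11
i=1: 11 = 6 + 5 (b=6); 6→7: 7 + 5 = 12; 12−1 = 11
i=2: 11 = 7 + 4 (b=7); 7→8: 8 + 4 = 12; 12−1 = 11
i=3: 11 = 8 + 3 (b=8); 8→9: 9 + 3 = 12; 12−1 = 11
i=4: 11 = 9 + 2 (b=9); 9→10: 10 + 2 = 12; 12−1 = 11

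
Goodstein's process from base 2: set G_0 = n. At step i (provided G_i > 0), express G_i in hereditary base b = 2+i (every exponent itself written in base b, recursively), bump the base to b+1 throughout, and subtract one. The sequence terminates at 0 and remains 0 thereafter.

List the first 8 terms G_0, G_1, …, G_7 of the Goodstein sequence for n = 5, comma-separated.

5, 27, 255, 467, 775, 1197, 1751, 2454

step 0: 5 = 2^2 + 1; sub 3 for 2: 3^3 + 1; = 28; G_1 = 28−1 = 27
step 1: 27 = 3^3; sub 4 for 3: 4^4; = 256; G_2 = 256−1 = 255
step 2: 255 = 3·4^3 + 3·4^2 + 3·4 + 3; sub 5 for 4: 3·5^3 + 3·5^2 + 3·5 + 3; = 468; G_3 = 468−1 = 467
step 3: 467 = 3·5^3 + 3·5^2 + 3·5 + 2; sub 6 for 5: 3·6^3 + 3·6^2 + 3·6 + 2; = 776; G_4 = 776−1 = 775
step 4: 775 = 3·6^3 + 3·6^2 + 3·6 + 1; sub 7 for 6: 3·7^3 + 3·7^2 + 3·7 + 1; = 1198; G_5 = 1198−1 = 1197
step 5: 1197 = 3·7^3 + 3·7^2 + 3·7; sub 8 for 7: 3·8^3 + 3·8^2 + 3·8; = 1752; G_6 = 1752−1 = 1751
step 6: 1751 = 3·8^3 + 3·8^2 + 2·8 + 7; sub 9 for 8: 3·9^3 + 3·9^2 + 2·9 + 7; = 2455; G_7 = 2455−1 = 2454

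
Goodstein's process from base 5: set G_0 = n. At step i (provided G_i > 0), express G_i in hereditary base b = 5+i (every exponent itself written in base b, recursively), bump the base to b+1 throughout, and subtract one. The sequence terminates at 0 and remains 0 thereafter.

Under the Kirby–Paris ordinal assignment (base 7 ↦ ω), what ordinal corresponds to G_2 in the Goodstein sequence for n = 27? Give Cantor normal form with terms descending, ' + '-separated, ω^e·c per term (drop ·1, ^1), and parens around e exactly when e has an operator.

[0] 27 ≡ 5^2 + 2 (base 5). Lift 6: 38. −1: 37.
[1] 37 ≡ 6^2 + 1 (base 6). Lift 7: 50. −1: 49.

ω^2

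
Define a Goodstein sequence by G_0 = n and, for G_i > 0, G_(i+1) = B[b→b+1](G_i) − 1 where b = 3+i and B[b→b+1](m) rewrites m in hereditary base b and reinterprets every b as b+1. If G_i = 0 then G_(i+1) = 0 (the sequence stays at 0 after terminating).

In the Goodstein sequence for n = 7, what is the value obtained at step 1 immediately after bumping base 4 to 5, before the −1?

10

step 0: 7 = 2·3 + 1; sub 4 for 3: 2·4 + 1; = 9; G_1 = 9−1 = 8
step 1: 8 = 2·4; sub 5 for 4: 2·5; = 10; G_2 = 10−1 = 9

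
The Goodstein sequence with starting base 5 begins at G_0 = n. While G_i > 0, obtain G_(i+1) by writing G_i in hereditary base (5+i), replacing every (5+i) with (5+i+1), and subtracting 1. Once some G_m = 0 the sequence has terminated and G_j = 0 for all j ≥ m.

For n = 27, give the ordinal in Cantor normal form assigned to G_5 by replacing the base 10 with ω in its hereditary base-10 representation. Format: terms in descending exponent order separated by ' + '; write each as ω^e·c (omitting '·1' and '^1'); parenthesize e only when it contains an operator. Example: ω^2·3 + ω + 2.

ω·7 + 5

i=0: 27 = 5^2 + 2 (b=5); 5→6: 6^2 + 2 = 38; 38−1 = 37
i=1: 37 = 6^2 + 1 (b=6); 6→7: 7^2 + 1 = 50; 50−1 = 49
i=2: 49 = 7^2 (b=7); 7→8: 8^2 = 64; 64−1 = 63
i=3: 63 = 7·8 + 7 (b=8); 8→9: 7·9 + 7 = 70; 70−1 = 69
i=4: 69 = 7·9 + 6 (b=9); 9→10: 7·10 + 6 = 76; 76−1 = 75
i=5: 75 = 7·10 + 5 (b=10); 10→11: 7·11 + 5 = 82; 82−1 = 81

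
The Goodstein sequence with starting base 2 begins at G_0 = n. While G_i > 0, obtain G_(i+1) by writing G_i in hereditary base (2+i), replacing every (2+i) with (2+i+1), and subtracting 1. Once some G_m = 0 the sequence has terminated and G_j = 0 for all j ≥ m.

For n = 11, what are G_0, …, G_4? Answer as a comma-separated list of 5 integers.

11, 84, 1027, 15627, 279937

G_0=11  [base 2] 2^(2 + 1) + 2 + 1  →[2↦3]→  3^(3 + 1) + 3 + 1 = 85  −1 ⇒ G_1=84
G_1=84  [base 3] 3^(3 + 1) + 3  →[3↦4]→  4^(4 + 1) + 4 = 1028  −1 ⇒ G_2=1027
G_2=1027  [base 4] 4^(4 + 1) + 3  →[4↦5]→  5^(5 + 1) + 3 = 15628  −1 ⇒ G_3=15627
G_3=15627  [base 5] 5^(5 + 1) + 2  →[5↦6]→  6^(6 + 1) + 2 = 279938  −1 ⇒ G_4=279937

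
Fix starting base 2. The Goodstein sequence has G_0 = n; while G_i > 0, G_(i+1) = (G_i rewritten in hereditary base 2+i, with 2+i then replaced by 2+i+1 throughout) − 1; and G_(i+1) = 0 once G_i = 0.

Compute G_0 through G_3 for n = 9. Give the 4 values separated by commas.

base 2: 9 = 2^(2 + 1) + 1; at 3: 3^(3 + 1) + 1 = 82; next = 81
base 3: 81 = 3^(3 + 1); at 4: 4^(4 + 1) = 1024; next = 1023
base 4: 1023 = 3·4^4 + 3·4^3 + 3·4^2 + 3·4 + 3; at 5: 3·5^5 + 3·5^3 + 3·5^2 + 3·5 + 3 = 9843; next = 9842

9, 81, 1023, 9842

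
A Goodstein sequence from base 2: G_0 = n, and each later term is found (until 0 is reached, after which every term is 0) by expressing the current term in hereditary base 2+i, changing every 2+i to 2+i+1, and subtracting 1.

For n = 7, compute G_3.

7 —HB2→ 2^2 + 2 + 1 —bump→ 3^3 + 3 + 1 = 31 —(−1)→ 30
30 —HB3→ 3^3 + 3 —bump→ 4^4 + 4 = 260 —(−1)→ 259
259 —HB4→ 4^4 + 3 —bump→ 5^5 + 3 = 3128 —(−1)→ 3127
3127 —HB5→ 5^5 + 2 —bump→ 6^6 + 2 = 46658 —(−1)→ 46657

3127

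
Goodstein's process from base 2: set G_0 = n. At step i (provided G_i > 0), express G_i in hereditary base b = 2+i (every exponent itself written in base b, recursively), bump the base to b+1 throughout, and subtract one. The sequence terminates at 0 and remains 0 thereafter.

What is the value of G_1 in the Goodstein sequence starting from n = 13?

base 2: 13 = 2^(2 + 1) + 2^2 + 1; at 3: 3^(3 + 1) + 3^3 + 1 = 109; next = 108
base 3: 108 = 3^(3 + 1) + 3^3; at 4: 4^(4 + 1) + 4^4 = 1280; next = 1279

108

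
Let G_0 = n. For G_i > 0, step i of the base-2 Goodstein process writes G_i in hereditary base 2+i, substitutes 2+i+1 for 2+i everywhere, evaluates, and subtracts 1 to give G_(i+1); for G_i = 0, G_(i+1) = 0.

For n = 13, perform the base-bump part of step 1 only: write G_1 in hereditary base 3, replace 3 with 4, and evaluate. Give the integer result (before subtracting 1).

(0) 13|_2 = 2^(2 + 1) + 2^2 + 1 ↦ 3^(3 + 1) + 3^3 + 1|_3 = 109 ⇒ 108
(1) 108|_3 = 3^(3 + 1) + 3^3 ↦ 4^(4 + 1) + 4^4|_4 = 1280 ⇒ 1279

1280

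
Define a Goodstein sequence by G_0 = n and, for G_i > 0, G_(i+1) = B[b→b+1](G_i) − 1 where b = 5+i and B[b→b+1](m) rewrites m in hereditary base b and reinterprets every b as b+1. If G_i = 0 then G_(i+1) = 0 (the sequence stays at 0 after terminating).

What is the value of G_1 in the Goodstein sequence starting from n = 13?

[0] 13 ≡ 2·5 + 3 (base 5). Lift 6: 15. −1: 14.
[1] 14 ≡ 2·6 + 2 (base 6). Lift 7: 16. −1: 15.

14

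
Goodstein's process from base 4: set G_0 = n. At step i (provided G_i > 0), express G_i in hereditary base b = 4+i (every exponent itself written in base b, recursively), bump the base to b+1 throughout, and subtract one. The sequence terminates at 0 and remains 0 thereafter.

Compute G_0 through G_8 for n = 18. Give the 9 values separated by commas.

18, 26, 36, 48, 53, 58, 63, 68, 73

[0] 18 ≡ 4^2 + 2 (base 4). Lift 5: 27. −1: 26.
[1] 26 ≡ 5^2 + 1 (base 5). Lift 6: 37. −1: 36.
[2] 36 ≡ 6^2 (base 6). Lift 7: 49. −1: 48.
[3] 48 ≡ 6·7 + 6 (base 7). Lift 8: 54. −1: 53.
[4] 53 ≡ 6·8 + 5 (base 8). Lift 9: 59. −1: 58.
[5] 58 ≡ 6·9 + 4 (base 9). Lift 10: 64. −1: 63.
[6] 63 ≡ 6·10 + 3 (base 10). Lift 11: 69. −1: 68.
[7] 68 ≡ 6·11 + 2 (base 11). Lift 12: 74. −1: 73.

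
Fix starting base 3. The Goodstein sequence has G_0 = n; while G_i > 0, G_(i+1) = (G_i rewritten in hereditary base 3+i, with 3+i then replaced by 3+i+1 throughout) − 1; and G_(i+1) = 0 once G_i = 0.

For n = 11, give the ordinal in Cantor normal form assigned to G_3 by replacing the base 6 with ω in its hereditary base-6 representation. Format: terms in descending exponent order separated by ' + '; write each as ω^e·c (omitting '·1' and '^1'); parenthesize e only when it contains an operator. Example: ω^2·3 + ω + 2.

ω·5 + 5

[0] 11 ≡ 3^2 + 2 (base 3). Lift 4: 18. −1: 17.
[1] 17 ≡ 4^2 + 1 (base 4). Lift 5: 26. −1: 25.
[2] 25 ≡ 5^2 (base 5). Lift 6: 36. −1: 35.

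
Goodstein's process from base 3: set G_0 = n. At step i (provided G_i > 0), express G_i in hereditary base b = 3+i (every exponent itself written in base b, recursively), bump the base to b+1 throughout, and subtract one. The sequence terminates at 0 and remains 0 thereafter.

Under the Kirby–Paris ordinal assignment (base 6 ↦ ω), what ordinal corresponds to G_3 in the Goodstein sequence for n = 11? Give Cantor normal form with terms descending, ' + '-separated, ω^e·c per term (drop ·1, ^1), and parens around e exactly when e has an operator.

G_0=11  [base 3] 3^2 + 2  →[3↦4]→  4^2 + 2 = 18  −1 ⇒ G_1=17
G_1=17  [base 4] 4^2 + 1  →[4↦5]→  5^2 + 1 = 26  −1 ⇒ G_2=25
G_2=25  [base 5] 5^2  →[5↦6]→  6^2 = 36  −1 ⇒ G_3=35

ω·5 + 5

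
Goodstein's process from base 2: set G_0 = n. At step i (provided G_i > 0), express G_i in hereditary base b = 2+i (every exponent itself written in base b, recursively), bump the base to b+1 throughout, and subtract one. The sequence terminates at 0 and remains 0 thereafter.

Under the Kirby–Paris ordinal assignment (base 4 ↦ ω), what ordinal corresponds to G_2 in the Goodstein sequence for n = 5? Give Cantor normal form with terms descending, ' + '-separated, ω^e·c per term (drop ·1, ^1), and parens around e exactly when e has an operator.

ω^3·3 + ω^2·3 + ω·3 + 3

G_0=5  [base 2] 2^2 + 1  →[2↦3]→  3^3 + 1 = 28  −1 ⇒ G_1=27
G_1=27  [base 3] 3^3  →[3↦4]→  4^4 = 256  −1 ⇒ G_2=255
G_2=255  [base 4] 3·4^3 + 3·4^2 + 3·4 + 3  →[4↦5]→  3·5^3 + 3·5^2 + 3·5 + 3 = 468  −1 ⇒ G_3=467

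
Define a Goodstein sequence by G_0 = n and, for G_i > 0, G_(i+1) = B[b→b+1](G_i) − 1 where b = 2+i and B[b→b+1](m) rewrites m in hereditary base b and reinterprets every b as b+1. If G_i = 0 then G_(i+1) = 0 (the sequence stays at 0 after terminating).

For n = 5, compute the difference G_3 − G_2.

i=0: 5 = 2^2 + 1 (b=2); 2→3: 3^3 + 1 = 28; 28−1 = 27
i=1: 27 = 3^3 (b=3); 3→4: 4^4 = 256; 256−1 = 255
i=2: 255 = 3·4^3 + 3·4^2 + 3·4 + 3 (b=4); 4→5: 3·5^3 + 3·5^2 + 3·5 + 3 = 468; 468−1 = 467

212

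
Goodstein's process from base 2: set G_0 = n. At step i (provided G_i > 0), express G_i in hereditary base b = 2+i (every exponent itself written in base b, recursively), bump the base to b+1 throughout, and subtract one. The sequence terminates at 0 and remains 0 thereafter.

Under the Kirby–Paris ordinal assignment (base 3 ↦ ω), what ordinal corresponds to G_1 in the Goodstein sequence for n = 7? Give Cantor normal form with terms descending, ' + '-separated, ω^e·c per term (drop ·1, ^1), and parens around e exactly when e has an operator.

base 2: 7 = 2^2 + 2 + 1; at 3: 3^3 + 3 + 1 = 31; next = 30
base 3: 30 = 3^3 + 3; at 4: 4^4 + 4 = 260; next = 259

ω^ω + ω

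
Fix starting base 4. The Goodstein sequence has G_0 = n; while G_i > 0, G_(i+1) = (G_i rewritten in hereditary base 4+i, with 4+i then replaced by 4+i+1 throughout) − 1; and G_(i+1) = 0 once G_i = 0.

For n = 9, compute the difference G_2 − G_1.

G_0 = 9. HB_4(9) = 2·4 + 1. Bump = 11. G_1 = 10.
G_1 = 10. HB_5(10) = 2·5. Bump = 12. G_2 = 11.

1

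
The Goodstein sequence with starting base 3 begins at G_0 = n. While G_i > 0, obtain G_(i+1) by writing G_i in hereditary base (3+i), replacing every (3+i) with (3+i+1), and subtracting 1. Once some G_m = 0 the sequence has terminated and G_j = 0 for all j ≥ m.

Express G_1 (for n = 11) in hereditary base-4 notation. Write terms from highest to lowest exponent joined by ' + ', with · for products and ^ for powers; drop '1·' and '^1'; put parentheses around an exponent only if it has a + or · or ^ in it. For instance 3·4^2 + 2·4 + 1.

4^2 + 1

G_0 = 11. HB_3(11) = 3^2 + 2. Bump = 18. G_1 = 17.
G_1 = 17. HB_4(17) = 4^2 + 1. Bump = 26. G_2 = 25.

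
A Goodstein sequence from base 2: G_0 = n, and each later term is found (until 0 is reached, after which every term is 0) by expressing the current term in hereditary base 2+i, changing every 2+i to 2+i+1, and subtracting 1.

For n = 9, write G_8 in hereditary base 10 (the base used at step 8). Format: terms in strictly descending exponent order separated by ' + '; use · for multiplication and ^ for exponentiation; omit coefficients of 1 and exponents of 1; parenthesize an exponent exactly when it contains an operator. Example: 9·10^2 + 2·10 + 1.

3·10^10 + 3·10^3 + 3·10^2 + 2·10 + 5

9 —HB2→ 2^(2 + 1) + 1 —bump→ 3^(3 + 1) + 1 = 82 —(−1)→ 81
81 —HB3→ 3^(3 + 1) —bump→ 4^(4 + 1) = 1024 —(−1)→ 1023
1023 —HB4→ 3·4^4 + 3·4^3 + 3·4^2 + 3·4 + 3 —bump→ 3·5^5 + 3·5^3 + 3·5^2 + 3·5 + 3 = 9843 —(−1)→ 9842
9842 —HB5→ 3·5^5 + 3·5^3 + 3·5^2 + 3·5 + 2 —bump→ 3·6^6 + 3·6^3 + 3·6^2 + 3·6 + 2 = 140744 —(−1)→ 140743
140743 —HB6→ 3·6^6 + 3·6^3 + 3·6^2 + 3·6 + 1 —bump→ 3·7^7 + 3·7^3 + 3·7^2 + 3·7 + 1 = 2471827 —(−1)→ 2471826
2471826 —HB7→ 3·7^7 + 3·7^3 + 3·7^2 + 3·7 —bump→ 3·8^8 + 3·8^3 + 3·8^2 + 3·8 = 50333400 —(−1)→ 50333399
50333399 —HB8→ 3·8^8 + 3·8^3 + 3·8^2 + 2·8 + 7 —bump→ 3·9^9 + 3·9^3 + 3·9^2 + 2·9 + 7 = 1162263922 —(−1)→ 1162263921
1162263921 —HB9→ 3·9^9 + 3·9^3 + 3·9^2 + 2·9 + 6 —bump→ 3·10^10 + 3·10^3 + 3·10^2 + 2·10 + 6 = 30000003326 —(−1)→ 30000003325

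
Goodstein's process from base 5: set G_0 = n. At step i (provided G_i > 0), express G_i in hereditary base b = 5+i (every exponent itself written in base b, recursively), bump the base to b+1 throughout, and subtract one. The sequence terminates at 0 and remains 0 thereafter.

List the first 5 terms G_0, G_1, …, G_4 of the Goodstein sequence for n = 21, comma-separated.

21, 24, 27, 29, 31

i=0: 21 = 4·5 + 1 (b=5); 5→6: 4·6 + 1 = 25; 25−1 = 24
i=1: 24 = 4·6 (b=6); 6→7: 4·7 = 28; 28−1 = 27
i=2: 27 = 3·7 + 6 (b=7); 7→8: 3·8 + 6 = 30; 30−1 = 29
i=3: 29 = 3·8 + 5 (b=8); 8→9: 3·9 + 5 = 32; 32−1 = 31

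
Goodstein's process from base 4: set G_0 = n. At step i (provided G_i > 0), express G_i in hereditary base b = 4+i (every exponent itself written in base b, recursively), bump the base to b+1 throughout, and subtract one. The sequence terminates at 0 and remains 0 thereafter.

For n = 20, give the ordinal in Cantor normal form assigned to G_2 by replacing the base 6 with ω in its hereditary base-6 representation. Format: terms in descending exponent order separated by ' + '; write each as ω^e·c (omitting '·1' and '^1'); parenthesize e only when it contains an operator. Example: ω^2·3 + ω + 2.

G_0 = 20. HB_4(20) = 4^2 + 4. Bump = 30. G_1 = 29.
G_1 = 29. HB_5(29) = 5^2 + 4. Bump = 40. G_2 = 39.
G_2 = 39. HB_6(39) = 6^2 + 3. Bump = 52. G_3 = 51.

ω^2 + 3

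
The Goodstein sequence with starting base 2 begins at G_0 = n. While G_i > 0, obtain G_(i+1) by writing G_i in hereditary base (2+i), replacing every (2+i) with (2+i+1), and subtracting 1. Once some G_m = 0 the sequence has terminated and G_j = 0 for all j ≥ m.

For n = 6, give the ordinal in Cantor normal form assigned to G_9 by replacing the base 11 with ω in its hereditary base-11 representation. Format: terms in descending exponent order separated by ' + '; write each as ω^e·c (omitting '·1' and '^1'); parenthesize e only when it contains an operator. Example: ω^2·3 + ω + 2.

i=0: 6 = 2^2 + 2 (b=2); 2→3: 3^3 + 3 = 30; 30−1 = 29
i=1: 29 = 3^3 + 2 (b=3); 3→4: 4^4 + 2 = 258; 258−1 = 257
i=2: 257 = 4^4 + 1 (b=4); 4→5: 5^5 + 1 = 3126; 3126−1 = 3125
i=3: 3125 = 5^5 (b=5); 5→6: 6^6 = 46656; 46656−1 = 46655
i=4: 46655 = 5·6^5 + 5·6^4 + 5·6^3 + 5·6^2 + 5·6 + 5 (b=6); 6→7: 5·7^5 + 5·7^4 + 5·7^3 + 5·7^2 + 5·7 + 5 = 98040; 98040−1 = 98039
i=5: 98039 = 5·7^5 + 5·7^4 + 5·7^3 + 5·7^2 + 5·7 + 4 (b=7); 7→8: 5·8^5 + 5·8^4 + 5·8^3 + 5·8^2 + 5·8 + 4 = 187244; 187244−1 = 187243
i=6: 187243 = 5·8^5 + 5·8^4 + 5·8^3 + 5·8^2 + 5·8 + 3 (b=8); 8→9: 5·9^5 + 5·9^4 + 5·9^3 + 5·9^2 + 5·9 + 3 = 332148; 332148−1 = 332147
i=7: 332147 = 5·9^5 + 5·9^4 + 5·9^3 + 5·9^2 + 5·9 + 2 (b=9); 9→10: 5·10^5 + 5·10^4 + 5·10^3 + 5·10^2 + 5·10 + 2 = 555552; 555552−1 = 555551
i=8: 555551 = 5·10^5 + 5·10^4 + 5·10^3 + 5·10^2 + 5·10 + 1 (b=10); 10→11: 5·11^5 + 5·11^4 + 5·11^3 + 5·11^2 + 5·11 + 1 = 885776; 885776−1 = 885775

ω^5·5 + ω^4·5 + ω^3·5 + ω^2·5 + ω·5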